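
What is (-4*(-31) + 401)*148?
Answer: 77700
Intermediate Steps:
(-4*(-31) + 401)*148 = (124 + 401)*148 = 525*148 = 77700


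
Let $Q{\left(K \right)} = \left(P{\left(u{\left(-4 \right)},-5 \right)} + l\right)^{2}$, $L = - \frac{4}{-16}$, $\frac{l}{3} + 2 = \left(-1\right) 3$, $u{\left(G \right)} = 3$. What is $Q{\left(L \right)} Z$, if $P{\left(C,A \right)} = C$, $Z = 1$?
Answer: $144$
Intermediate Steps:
$l = -15$ ($l = -6 + 3 \left(\left(-1\right) 3\right) = -6 + 3 \left(-3\right) = -6 - 9 = -15$)
$L = \frac{1}{4}$ ($L = \left(-4\right) \left(- \frac{1}{16}\right) = \frac{1}{4} \approx 0.25$)
$Q{\left(K \right)} = 144$ ($Q{\left(K \right)} = \left(3 - 15\right)^{2} = \left(-12\right)^{2} = 144$)
$Q{\left(L \right)} Z = 144 \cdot 1 = 144$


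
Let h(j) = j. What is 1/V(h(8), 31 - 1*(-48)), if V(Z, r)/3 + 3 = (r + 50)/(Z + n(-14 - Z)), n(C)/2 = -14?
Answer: -20/567 ≈ -0.035273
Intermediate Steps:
n(C) = -28 (n(C) = 2*(-14) = -28)
V(Z, r) = -9 + 3*(50 + r)/(-28 + Z) (V(Z, r) = -9 + 3*((r + 50)/(Z - 28)) = -9 + 3*((50 + r)/(-28 + Z)) = -9 + 3*(50 + r)/(-28 + Z))
1/V(h(8), 31 - 1*(-48)) = 1/(3*(134 + (31 - 1*(-48)) - 3*8)/(-28 + 8)) = 1/(3*(134 + (31 + 48) - 24)/(-20)) = 1/(3*(-1/20)*(134 + 79 - 24)) = 1/(3*(-1/20)*189) = 1/(-567/20) = -20/567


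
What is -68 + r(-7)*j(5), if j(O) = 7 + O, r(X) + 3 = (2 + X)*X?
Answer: 316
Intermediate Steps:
r(X) = -3 + X*(2 + X) (r(X) = -3 + (2 + X)*X = -3 + X*(2 + X))
-68 + r(-7)*j(5) = -68 + (-3 + (-7)**2 + 2*(-7))*(7 + 5) = -68 + (-3 + 49 - 14)*12 = -68 + 32*12 = -68 + 384 = 316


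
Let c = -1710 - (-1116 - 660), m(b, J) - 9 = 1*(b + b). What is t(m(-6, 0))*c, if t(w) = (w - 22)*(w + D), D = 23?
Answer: -33000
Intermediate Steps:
m(b, J) = 9 + 2*b (m(b, J) = 9 + 1*(b + b) = 9 + 1*(2*b) = 9 + 2*b)
t(w) = (-22 + w)*(23 + w) (t(w) = (w - 22)*(w + 23) = (-22 + w)*(23 + w))
c = 66 (c = -1710 - 1*(-1776) = -1710 + 1776 = 66)
t(m(-6, 0))*c = (-506 + (9 + 2*(-6)) + (9 + 2*(-6))²)*66 = (-506 + (9 - 12) + (9 - 12)²)*66 = (-506 - 3 + (-3)²)*66 = (-506 - 3 + 9)*66 = -500*66 = -33000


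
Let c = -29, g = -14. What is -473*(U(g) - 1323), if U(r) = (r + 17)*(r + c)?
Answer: 686796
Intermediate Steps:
U(r) = (-29 + r)*(17 + r) (U(r) = (r + 17)*(r - 29) = (17 + r)*(-29 + r) = (-29 + r)*(17 + r))
-473*(U(g) - 1323) = -473*((-493 + (-14)**2 - 12*(-14)) - 1323) = -473*((-493 + 196 + 168) - 1323) = -473*(-129 - 1323) = -473*(-1452) = 686796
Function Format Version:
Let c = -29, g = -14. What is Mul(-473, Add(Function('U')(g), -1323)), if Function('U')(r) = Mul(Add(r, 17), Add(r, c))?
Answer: 686796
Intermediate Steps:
Function('U')(r) = Mul(Add(-29, r), Add(17, r)) (Function('U')(r) = Mul(Add(r, 17), Add(r, -29)) = Mul(Add(17, r), Add(-29, r)) = Mul(Add(-29, r), Add(17, r)))
Mul(-473, Add(Function('U')(g), -1323)) = Mul(-473, Add(Add(-493, Pow(-14, 2), Mul(-12, -14)), -1323)) = Mul(-473, Add(Add(-493, 196, 168), -1323)) = Mul(-473, Add(-129, -1323)) = Mul(-473, -1452) = 686796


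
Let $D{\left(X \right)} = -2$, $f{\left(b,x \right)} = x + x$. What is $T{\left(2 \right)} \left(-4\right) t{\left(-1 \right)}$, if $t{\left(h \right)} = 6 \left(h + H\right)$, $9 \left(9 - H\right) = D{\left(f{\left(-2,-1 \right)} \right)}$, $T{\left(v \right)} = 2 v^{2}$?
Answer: $- \frac{4736}{3} \approx -1578.7$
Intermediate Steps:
$f{\left(b,x \right)} = 2 x$
$H = \frac{83}{9}$ ($H = 9 - - \frac{2}{9} = 9 + \frac{2}{9} = \frac{83}{9} \approx 9.2222$)
$t{\left(h \right)} = \frac{166}{3} + 6 h$ ($t{\left(h \right)} = 6 \left(h + \frac{83}{9}\right) = 6 \left(\frac{83}{9} + h\right) = \frac{166}{3} + 6 h$)
$T{\left(2 \right)} \left(-4\right) t{\left(-1 \right)} = 2 \cdot 2^{2} \left(-4\right) \left(\frac{166}{3} + 6 \left(-1\right)\right) = 2 \cdot 4 \left(-4\right) \left(\frac{166}{3} - 6\right) = 8 \left(-4\right) \frac{148}{3} = \left(-32\right) \frac{148}{3} = - \frac{4736}{3}$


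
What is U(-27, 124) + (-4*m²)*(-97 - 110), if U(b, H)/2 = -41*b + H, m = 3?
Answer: 9914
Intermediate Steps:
U(b, H) = -82*b + 2*H (U(b, H) = 2*(-41*b + H) = 2*(H - 41*b) = -82*b + 2*H)
U(-27, 124) + (-4*m²)*(-97 - 110) = (-82*(-27) + 2*124) + (-4*3²)*(-97 - 110) = (2214 + 248) - 4*9*(-207) = 2462 - 1*36*(-207) = 2462 - 36*(-207) = 2462 + 7452 = 9914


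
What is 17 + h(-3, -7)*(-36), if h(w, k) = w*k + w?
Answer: -631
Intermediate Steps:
h(w, k) = w + k*w (h(w, k) = k*w + w = w + k*w)
17 + h(-3, -7)*(-36) = 17 - 3*(1 - 7)*(-36) = 17 - 3*(-6)*(-36) = 17 + 18*(-36) = 17 - 648 = -631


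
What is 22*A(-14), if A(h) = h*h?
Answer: 4312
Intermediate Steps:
A(h) = h**2
22*A(-14) = 22*(-14)**2 = 22*196 = 4312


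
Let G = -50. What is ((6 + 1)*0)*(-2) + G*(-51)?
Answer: 2550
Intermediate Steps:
((6 + 1)*0)*(-2) + G*(-51) = ((6 + 1)*0)*(-2) - 50*(-51) = (7*0)*(-2) + 2550 = 0*(-2) + 2550 = 0 + 2550 = 2550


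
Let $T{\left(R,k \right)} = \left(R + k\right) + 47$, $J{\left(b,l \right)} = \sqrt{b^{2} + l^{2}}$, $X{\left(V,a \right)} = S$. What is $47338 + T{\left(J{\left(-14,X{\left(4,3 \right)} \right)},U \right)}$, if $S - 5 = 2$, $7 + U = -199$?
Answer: $47179 + 7 \sqrt{5} \approx 47195.0$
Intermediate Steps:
$U = -206$ ($U = -7 - 199 = -206$)
$S = 7$ ($S = 5 + 2 = 7$)
$X{\left(V,a \right)} = 7$
$T{\left(R,k \right)} = 47 + R + k$
$47338 + T{\left(J{\left(-14,X{\left(4,3 \right)} \right)},U \right)} = 47338 + \left(47 + \sqrt{\left(-14\right)^{2} + 7^{2}} - 206\right) = 47338 + \left(47 + \sqrt{196 + 49} - 206\right) = 47338 + \left(47 + \sqrt{245} - 206\right) = 47338 + \left(47 + 7 \sqrt{5} - 206\right) = 47338 - \left(159 - 7 \sqrt{5}\right) = 47179 + 7 \sqrt{5}$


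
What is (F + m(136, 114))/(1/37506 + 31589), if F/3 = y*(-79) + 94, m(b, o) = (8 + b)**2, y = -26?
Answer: 203882616/236955407 ≈ 0.86043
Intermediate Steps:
F = 6444 (F = 3*(-26*(-79) + 94) = 3*(2054 + 94) = 3*2148 = 6444)
(F + m(136, 114))/(1/37506 + 31589) = (6444 + (8 + 136)**2)/(1/37506 + 31589) = (6444 + 144**2)/(1/37506 + 31589) = (6444 + 20736)/(1184777035/37506) = 27180*(37506/1184777035) = 203882616/236955407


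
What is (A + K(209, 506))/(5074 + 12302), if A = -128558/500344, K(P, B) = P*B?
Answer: 26456625409/4346988672 ≈ 6.0862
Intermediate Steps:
K(P, B) = B*P
A = -64279/250172 (A = -128558*1/500344 = -64279/250172 ≈ -0.25694)
(A + K(209, 506))/(5074 + 12302) = (-64279/250172 + 506*209)/(5074 + 12302) = (-64279/250172 + 105754)/17376 = (26456625409/250172)*(1/17376) = 26456625409/4346988672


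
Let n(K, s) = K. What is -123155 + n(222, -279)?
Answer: -122933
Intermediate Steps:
-123155 + n(222, -279) = -123155 + 222 = -122933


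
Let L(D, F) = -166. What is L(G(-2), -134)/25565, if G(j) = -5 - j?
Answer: -166/25565 ≈ -0.0064933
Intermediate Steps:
L(G(-2), -134)/25565 = -166/25565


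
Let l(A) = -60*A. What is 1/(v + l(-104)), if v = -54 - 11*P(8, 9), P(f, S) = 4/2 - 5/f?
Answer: 8/49367 ≈ 0.00016205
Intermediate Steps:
P(f, S) = 2 - 5/f (P(f, S) = 4*(½) - 5/f = 2 - 5/f)
v = -553/8 (v = -54 - 11*(2 - 5/8) = -54 - 11*11/8 = -54 - 121/8 = -553/8 ≈ -69.125)
1/(v + l(-104)) = 1/(-553/8 - 60*(-104)) = 1/(-553/8 + 6240) = 1/(49367/8) = 8/49367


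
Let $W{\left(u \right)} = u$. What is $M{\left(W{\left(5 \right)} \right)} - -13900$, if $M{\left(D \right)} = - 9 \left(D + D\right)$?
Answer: $13810$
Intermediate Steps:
$M{\left(D \right)} = - 18 D$ ($M{\left(D \right)} = - 9 \cdot 2 D = - 18 D$)
$M{\left(W{\left(5 \right)} \right)} - -13900 = \left(-18\right) 5 - -13900 = -90 + 13900 = 13810$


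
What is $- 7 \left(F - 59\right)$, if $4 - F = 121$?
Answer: $1232$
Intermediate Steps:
$F = -117$ ($F = 4 - 121 = -117$)
$- 7 \left(F - 59\right) = - 7 \left(-117 - 59\right) = \left(-7\right) \left(-176\right) = 1232$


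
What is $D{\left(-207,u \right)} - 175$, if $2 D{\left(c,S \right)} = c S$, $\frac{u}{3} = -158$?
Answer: $48884$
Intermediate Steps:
$u = -474$ ($u = 3 \left(-158\right) = -474$)
$D{\left(c,S \right)} = \frac{S c}{2}$ ($D{\left(c,S \right)} = \frac{c S}{2} = \frac{S c}{2}$)
$D{\left(-207,u \right)} - 175 = \frac{1}{2} \left(-474\right) \left(-207\right) - 175 = 49059 - 175 = 48884$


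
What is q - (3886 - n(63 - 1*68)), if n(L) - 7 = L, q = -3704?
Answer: -7588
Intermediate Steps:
n(L) = 7 + L
q - (3886 - n(63 - 1*68)) = -3704 - (3886 - (7 + (63 - 1*68))) = -3704 - (3886 - (7 + (63 - 68))) = -3704 - (3886 - (7 - 5)) = -3704 - (3886 - 1*2) = -3704 - (3886 - 2) = -3704 - 1*3884 = -3704 - 3884 = -7588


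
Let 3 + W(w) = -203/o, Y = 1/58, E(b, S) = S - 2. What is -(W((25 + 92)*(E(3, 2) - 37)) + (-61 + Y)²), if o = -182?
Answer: -162552379/43732 ≈ -3717.0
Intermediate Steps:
E(b, S) = -2 + S
Y = 1/58 ≈ 0.017241
W(w) = -49/26 (W(w) = -3 - 203/(-182) = -3 - 203*(-1/182) = -3 + 29/26 = -49/26)
-(W((25 + 92)*(E(3, 2) - 37)) + (-61 + Y)²) = -(-49/26 + (-61 + 1/58)²) = -(-49/26 + (-3537/58)²) = -(-49/26 + 12510369/3364) = -1*162552379/43732 = -162552379/43732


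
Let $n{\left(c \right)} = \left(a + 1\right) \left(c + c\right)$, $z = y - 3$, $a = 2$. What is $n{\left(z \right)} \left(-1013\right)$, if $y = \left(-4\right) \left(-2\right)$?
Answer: $-30390$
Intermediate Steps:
$y = 8$
$z = 5$ ($z = 8 - 3 = 5$)
$n{\left(c \right)} = 6 c$ ($n{\left(c \right)} = \left(2 + 1\right) \left(c + c\right) = 3 \cdot 2 c = 6 c$)
$n{\left(z \right)} \left(-1013\right) = 6 \cdot 5 \left(-1013\right) = 30 \left(-1013\right) = -30390$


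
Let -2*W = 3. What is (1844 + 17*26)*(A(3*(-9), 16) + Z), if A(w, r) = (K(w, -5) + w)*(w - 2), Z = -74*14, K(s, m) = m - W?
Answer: -346329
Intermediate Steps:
W = -3/2 (W = -½*3 = -3/2 ≈ -1.5000)
K(s, m) = 3/2 + m (K(s, m) = m - 1*(-3/2) = m + 3/2 = 3/2 + m)
Z = -1036
A(w, r) = (-2 + w)*(-7/2 + w) (A(w, r) = ((3/2 - 5) + w)*(w - 2) = (-7/2 + w)*(-2 + w) = (-2 + w)*(-7/2 + w))
(1844 + 17*26)*(A(3*(-9), 16) + Z) = (1844 + 17*26)*((7 + (3*(-9))² - 33*(-9)/2) - 1036) = (1844 + 442)*((7 + (-27)² - 11/2*(-27)) - 1036) = 2286*((7 + 729 + 297/2) - 1036) = 2286*(1769/2 - 1036) = 2286*(-303/2) = -346329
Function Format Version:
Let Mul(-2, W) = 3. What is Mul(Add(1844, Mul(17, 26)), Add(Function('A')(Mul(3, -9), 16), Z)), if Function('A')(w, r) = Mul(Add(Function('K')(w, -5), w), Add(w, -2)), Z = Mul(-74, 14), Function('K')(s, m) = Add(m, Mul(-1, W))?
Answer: -346329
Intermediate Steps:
W = Rational(-3, 2) (W = Mul(Rational(-1, 2), 3) = Rational(-3, 2) ≈ -1.5000)
Function('K')(s, m) = Add(Rational(3, 2), m) (Function('K')(s, m) = Add(m, Mul(-1, Rational(-3, 2))) = Add(m, Rational(3, 2)) = Add(Rational(3, 2), m))
Z = -1036
Function('A')(w, r) = Mul(Add(-2, w), Add(Rational(-7, 2), w)) (Function('A')(w, r) = Mul(Add(Add(Rational(3, 2), -5), w), Add(w, -2)) = Mul(Add(Rational(-7, 2), w), Add(-2, w)) = Mul(Add(-2, w), Add(Rational(-7, 2), w)))
Mul(Add(1844, Mul(17, 26)), Add(Function('A')(Mul(3, -9), 16), Z)) = Mul(Add(1844, Mul(17, 26)), Add(Add(7, Pow(Mul(3, -9), 2), Mul(Rational(-11, 2), Mul(3, -9))), -1036)) = Mul(Add(1844, 442), Add(Add(7, Pow(-27, 2), Mul(Rational(-11, 2), -27)), -1036)) = Mul(2286, Add(Add(7, 729, Rational(297, 2)), -1036)) = Mul(2286, Add(Rational(1769, 2), -1036)) = Mul(2286, Rational(-303, 2)) = -346329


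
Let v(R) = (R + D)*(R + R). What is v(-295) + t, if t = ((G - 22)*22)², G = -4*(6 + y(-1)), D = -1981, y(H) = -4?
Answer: 1778440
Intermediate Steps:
v(R) = 2*R*(-1981 + R) (v(R) = (R - 1981)*(R + R) = (-1981 + R)*(2*R) = 2*R*(-1981 + R))
G = -8 (G = -4*(6 - 4) = -4*2 = -8)
t = 435600 (t = ((-8 - 22)*22)² = (-30*22)² = (-660)² = 435600)
v(-295) + t = 2*(-295)*(-1981 - 295) + 435600 = 2*(-295)*(-2276) + 435600 = 1342840 + 435600 = 1778440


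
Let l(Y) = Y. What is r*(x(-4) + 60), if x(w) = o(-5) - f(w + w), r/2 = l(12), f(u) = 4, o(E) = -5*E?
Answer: 1944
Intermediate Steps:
r = 24 (r = 2*12 = 24)
x(w) = 21 (x(w) = -5*(-5) - 1*4 = 25 - 4 = 21)
r*(x(-4) + 60) = 24*(21 + 60) = 24*81 = 1944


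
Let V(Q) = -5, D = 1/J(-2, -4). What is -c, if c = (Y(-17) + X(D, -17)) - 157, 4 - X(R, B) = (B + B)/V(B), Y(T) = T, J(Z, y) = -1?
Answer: 884/5 ≈ 176.80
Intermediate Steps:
D = -1 (D = 1/(-1) = -1)
X(R, B) = 4 + 2*B/5 (X(R, B) = 4 - (B + B)/(-5) = 4 - 2*B*(-1)/5 = 4 - (-2)*B/5 = 4 + 2*B/5)
c = -884/5 (c = (-17 + (4 + (2/5)*(-17))) - 157 = (-17 + (4 - 34/5)) - 157 = (-17 - 14/5) - 157 = -99/5 - 157 = -884/5 ≈ -176.80)
-c = -1*(-884/5) = 884/5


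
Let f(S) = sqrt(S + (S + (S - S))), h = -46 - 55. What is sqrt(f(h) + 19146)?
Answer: sqrt(19146 + I*sqrt(202)) ≈ 138.37 + 0.0514*I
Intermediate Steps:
h = -101
f(S) = sqrt(2)*sqrt(S) (f(S) = sqrt(S + (S + 0)) = sqrt(S + S) = sqrt(2*S) = sqrt(2)*sqrt(S))
sqrt(f(h) + 19146) = sqrt(sqrt(2)*sqrt(-101) + 19146) = sqrt(sqrt(2)*(I*sqrt(101)) + 19146) = sqrt(I*sqrt(202) + 19146) = sqrt(19146 + I*sqrt(202))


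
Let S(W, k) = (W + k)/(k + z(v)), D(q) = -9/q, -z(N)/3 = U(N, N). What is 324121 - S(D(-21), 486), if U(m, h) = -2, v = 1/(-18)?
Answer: 372089773/1148 ≈ 3.2412e+5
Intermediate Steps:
v = -1/18 ≈ -0.055556
z(N) = 6 (z(N) = -3*(-2) = 6)
S(W, k) = (W + k)/(6 + k) (S(W, k) = (W + k)/(k + 6) = (W + k)/(6 + k))
324121 - S(D(-21), 486) = 324121 - (-9/(-21) + 486)/(6 + 486) = 324121 - (-9*(-1/21) + 486)/492 = 324121 - (3/7 + 486)/492 = 324121 - 3405/(492*7) = 324121 - 1*1135/1148 = 324121 - 1135/1148 = 372089773/1148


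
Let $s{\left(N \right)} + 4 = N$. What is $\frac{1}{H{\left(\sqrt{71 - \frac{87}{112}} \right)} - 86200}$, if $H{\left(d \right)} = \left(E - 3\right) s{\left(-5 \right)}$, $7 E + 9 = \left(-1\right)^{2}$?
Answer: $- \frac{7}{603139} \approx -1.1606 \cdot 10^{-5}$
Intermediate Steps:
$s{\left(N \right)} = -4 + N$
$E = - \frac{8}{7}$ ($E = - \frac{9}{7} + \frac{\left(-1\right)^{2}}{7} = - \frac{9}{7} + \frac{1}{7} \cdot 1 = - \frac{9}{7} + \frac{1}{7} = - \frac{8}{7} \approx -1.1429$)
$H{\left(d \right)} = \frac{261}{7}$ ($H{\left(d \right)} = \left(- \frac{8}{7} - 3\right) \left(-4 - 5\right) = \left(- \frac{29}{7}\right) \left(-9\right) = \frac{261}{7}$)
$\frac{1}{H{\left(\sqrt{71 - \frac{87}{112}} \right)} - 86200} = \frac{1}{\frac{261}{7} - 86200} = \frac{1}{- \frac{603139}{7}} = - \frac{7}{603139}$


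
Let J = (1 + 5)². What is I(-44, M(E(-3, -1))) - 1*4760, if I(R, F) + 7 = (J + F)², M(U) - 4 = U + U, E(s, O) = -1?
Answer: -3323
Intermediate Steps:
M(U) = 4 + 2*U (M(U) = 4 + (U + U) = 4 + 2*U)
J = 36 (J = 6² = 36)
I(R, F) = -7 + (36 + F)²
I(-44, M(E(-3, -1))) - 1*4760 = (-7 + (36 + (4 + 2*(-1)))²) - 1*4760 = (-7 + (36 + (4 - 2))²) - 4760 = (-7 + (36 + 2)²) - 4760 = (-7 + 38²) - 4760 = (-7 + 1444) - 4760 = 1437 - 4760 = -3323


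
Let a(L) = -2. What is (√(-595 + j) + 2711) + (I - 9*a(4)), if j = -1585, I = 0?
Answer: 2729 + 2*I*√545 ≈ 2729.0 + 46.69*I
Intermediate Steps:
(√(-595 + j) + 2711) + (I - 9*a(4)) = (√(-595 - 1585) + 2711) + (0 - 9*(-2)) = (√(-2180) + 2711) + (0 + 18) = (2*I*√545 + 2711) + 18 = (2711 + 2*I*√545) + 18 = 2729 + 2*I*√545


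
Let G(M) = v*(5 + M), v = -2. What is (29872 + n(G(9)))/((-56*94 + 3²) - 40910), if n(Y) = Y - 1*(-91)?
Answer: -5987/9233 ≈ -0.64843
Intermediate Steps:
G(M) = -10 - 2*M (G(M) = -2*(5 + M) = -10 - 2*M)
n(Y) = 91 + Y (n(Y) = Y + 91 = 91 + Y)
(29872 + n(G(9)))/((-56*94 + 3²) - 40910) = (29872 + (91 + (-10 - 2*9)))/((-56*94 + 3²) - 40910) = (29872 + (91 + (-10 - 18)))/((-5264 + 9) - 40910) = (29872 + (91 - 28))/(-5255 - 40910) = (29872 + 63)/(-46165) = 29935*(-1/46165) = -5987/9233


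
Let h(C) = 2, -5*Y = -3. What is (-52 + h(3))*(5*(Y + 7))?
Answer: -1900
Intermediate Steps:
Y = ⅗ (Y = -⅕*(-3) = ⅗ ≈ 0.60000)
(-52 + h(3))*(5*(Y + 7)) = (-52 + 2)*(5*(⅗ + 7)) = -250*38/5 = -50*38 = -1900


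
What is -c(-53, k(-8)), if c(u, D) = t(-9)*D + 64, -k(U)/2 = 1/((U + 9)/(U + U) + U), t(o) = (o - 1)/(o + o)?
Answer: -74464/1161 ≈ -64.138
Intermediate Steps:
t(o) = (-1 + o)/(2*o) (t(o) = (-1 + o)/((2*o)) = (-1 + o)*(1/(2*o)) = (-1 + o)/(2*o))
k(U) = -2/(U + (9 + U)/(2*U)) (k(U) = -2/((U + 9)/(U + U) + U) = -2/((9 + U)/((2*U)) + U) = -2/((9 + U)*(1/(2*U)) + U) = -2/((9 + U)/(2*U) + U) = -2/(U + (9 + U)/(2*U)))
c(u, D) = 64 + 5*D/9 (c(u, D) = ((½)*(-1 - 9)/(-9))*D + 64 = ((½)*(-⅑)*(-10))*D + 64 = 5*D/9 + 64 = 64 + 5*D/9)
-c(-53, k(-8)) = -(64 + 5*(-4*(-8)/(9 - 8 + 2*(-8)²))/9) = -(64 + 5*(-4*(-8)/(9 - 8 + 2*64))/9) = -(64 + 5*(-4*(-8)/(9 - 8 + 128))/9) = -(64 + 5*(-4*(-8)/129)/9) = -(64 + 5*(-4*(-8)*1/129)/9) = -(64 + (5/9)*(32/129)) = -(64 + 160/1161) = -1*74464/1161 = -74464/1161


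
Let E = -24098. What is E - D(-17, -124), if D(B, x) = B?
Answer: -24081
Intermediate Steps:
E - D(-17, -124) = -24098 - 1*(-17) = -24098 + 17 = -24081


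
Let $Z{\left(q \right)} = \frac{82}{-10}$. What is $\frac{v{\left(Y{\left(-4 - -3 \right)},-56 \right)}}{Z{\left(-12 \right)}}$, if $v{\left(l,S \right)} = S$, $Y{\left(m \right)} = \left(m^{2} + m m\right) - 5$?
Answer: $\frac{280}{41} \approx 6.8293$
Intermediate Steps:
$Y{\left(m \right)} = -5 + 2 m^{2}$ ($Y{\left(m \right)} = \left(m^{2} + m^{2}\right) - 5 = 2 m^{2} - 5 = -5 + 2 m^{2}$)
$Z{\left(q \right)} = - \frac{41}{5}$ ($Z{\left(q \right)} = 82 \left(- \frac{1}{10}\right) = - \frac{41}{5}$)
$\frac{v{\left(Y{\left(-4 - -3 \right)},-56 \right)}}{Z{\left(-12 \right)}} = - \frac{56}{- \frac{41}{5}} = \left(-56\right) \left(- \frac{5}{41}\right) = \frac{280}{41}$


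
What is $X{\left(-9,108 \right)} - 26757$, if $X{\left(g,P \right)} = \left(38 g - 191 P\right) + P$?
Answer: $-47619$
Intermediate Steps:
$X{\left(g,P \right)} = - 190 P + 38 g$ ($X{\left(g,P \right)} = \left(- 191 P + 38 g\right) + P = - 190 P + 38 g$)
$X{\left(-9,108 \right)} - 26757 = \left(\left(-190\right) 108 + 38 \left(-9\right)\right) - 26757 = \left(-20520 - 342\right) - 26757 = -20862 - 26757 = -47619$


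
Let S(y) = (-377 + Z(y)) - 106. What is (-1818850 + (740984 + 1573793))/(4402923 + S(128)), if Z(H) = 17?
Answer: 495927/4402457 ≈ 0.11265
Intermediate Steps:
S(y) = -466 (S(y) = (-377 + 17) - 106 = -360 - 106 = -466)
(-1818850 + (740984 + 1573793))/(4402923 + S(128)) = (-1818850 + (740984 + 1573793))/(4402923 - 466) = (-1818850 + 2314777)/4402457 = 495927*(1/4402457) = 495927/4402457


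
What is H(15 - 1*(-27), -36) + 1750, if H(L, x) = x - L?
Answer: 1672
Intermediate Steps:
H(15 - 1*(-27), -36) + 1750 = (-36 - (15 - 1*(-27))) + 1750 = (-36 - (15 + 27)) + 1750 = (-36 - 1*42) + 1750 = (-36 - 42) + 1750 = -78 + 1750 = 1672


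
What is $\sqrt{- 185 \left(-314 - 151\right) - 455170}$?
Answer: $i \sqrt{369145} \approx 607.57 i$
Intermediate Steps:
$\sqrt{- 185 \left(-314 - 151\right) - 455170} = \sqrt{\left(-185\right) \left(-465\right) - 455170} = \sqrt{86025 - 455170} = \sqrt{-369145} = i \sqrt{369145}$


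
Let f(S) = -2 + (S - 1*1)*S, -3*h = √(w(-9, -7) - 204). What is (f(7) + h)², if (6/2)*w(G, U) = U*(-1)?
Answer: 42595/27 - 880*I*√15/9 ≈ 1577.6 - 378.69*I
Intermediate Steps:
w(G, U) = -U/3 (w(G, U) = (U*(-1))/3 = (-U)/3 = -U/3)
h = -11*I*√15/9 (h = -√(-⅓*(-7) - 204)/3 = -√(7/3 - 204)/3 = -11*I*√15/9 ≈ -4.7336*I)
f(S) = -2 + S*(-1 + S) (f(S) = -2 + (S - 1)*S = -2 + (-1 + S)*S = -2 + S*(-1 + S))
(f(7) + h)² = ((-2 + 7² - 1*7) - 11*I*√15/9)² = ((-2 + 49 - 7) - 11*I*√15/9)² = (40 - 11*I*√15/9)²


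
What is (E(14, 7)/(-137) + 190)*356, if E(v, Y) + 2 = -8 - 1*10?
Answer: 9273800/137 ≈ 67692.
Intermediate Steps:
E(v, Y) = -20 (E(v, Y) = -2 + (-8 - 1*10) = -2 + (-8 - 10) = -2 - 18 = -20)
(E(14, 7)/(-137) + 190)*356 = (-20/(-137) + 190)*356 = (-20*(-1/137) + 190)*356 = (20/137 + 190)*356 = (26050/137)*356 = 9273800/137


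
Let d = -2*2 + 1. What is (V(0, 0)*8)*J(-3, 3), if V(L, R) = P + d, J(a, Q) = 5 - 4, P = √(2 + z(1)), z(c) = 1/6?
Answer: -24 + 4*√78/3 ≈ -12.224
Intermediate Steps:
z(c) = ⅙
P = √78/6 (P = √(2 + ⅙) = √(13/6) = √78/6 ≈ 1.4720)
J(a, Q) = 1
d = -3 (d = -4 + 1 = -3)
V(L, R) = -3 + √78/6 (V(L, R) = √78/6 - 3 = -3 + √78/6)
(V(0, 0)*8)*J(-3, 3) = ((-3 + √78/6)*8)*1 = (-24 + 4*√78/3)*1 = -24 + 4*√78/3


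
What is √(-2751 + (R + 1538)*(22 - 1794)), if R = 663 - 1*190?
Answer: I*√3566243 ≈ 1888.4*I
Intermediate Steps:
R = 473 (R = 663 - 190 = 473)
√(-2751 + (R + 1538)*(22 - 1794)) = √(-2751 + (473 + 1538)*(22 - 1794)) = √(-2751 + 2011*(-1772)) = √(-2751 - 3563492) = √(-3566243) = I*√3566243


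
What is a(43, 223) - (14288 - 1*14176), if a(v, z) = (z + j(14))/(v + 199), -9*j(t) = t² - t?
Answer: -242111/2178 ≈ -111.16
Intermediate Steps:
j(t) = -t²/9 + t/9 (j(t) = -(t² - t)/9 = -t²/9 + t/9)
a(v, z) = (-182/9 + z)/(199 + v) (a(v, z) = (z + (⅑)*14*(1 - 1*14))/(v + 199) = (z + (⅑)*14*(1 - 14))/(199 + v) = (z + (⅑)*14*(-13))/(199 + v) = (z - 182/9)/(199 + v) = (-182/9 + z)/(199 + v))
a(43, 223) - (14288 - 1*14176) = (-182/9 + 223)/(199 + 43) - (14288 - 1*14176) = (1825/9)/242 - (14288 - 14176) = (1/242)*(1825/9) - 1*112 = 1825/2178 - 112 = -242111/2178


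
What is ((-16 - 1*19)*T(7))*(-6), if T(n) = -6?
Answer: -1260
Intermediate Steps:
((-16 - 1*19)*T(7))*(-6) = ((-16 - 1*19)*(-6))*(-6) = ((-16 - 19)*(-6))*(-6) = -35*(-6)*(-6) = 210*(-6) = -1260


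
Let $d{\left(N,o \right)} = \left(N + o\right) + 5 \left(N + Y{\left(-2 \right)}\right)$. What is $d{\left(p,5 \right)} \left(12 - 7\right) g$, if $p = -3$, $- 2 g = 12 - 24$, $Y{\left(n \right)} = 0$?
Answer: $-390$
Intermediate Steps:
$g = 6$ ($g = - \frac{12 - 24}{2} = \left(- \frac{1}{2}\right) \left(-12\right) = 6$)
$d{\left(N,o \right)} = o + 6 N$ ($d{\left(N,o \right)} = \left(N + o\right) + 5 \left(N + 0\right) = \left(N + o\right) + 5 N = o + 6 N$)
$d{\left(p,5 \right)} \left(12 - 7\right) g = \left(5 + 6 \left(-3\right)\right) \left(12 - 7\right) 6 = \left(5 - 18\right) \left(12 - 7\right) 6 = \left(-13\right) 5 \cdot 6 = \left(-65\right) 6 = -390$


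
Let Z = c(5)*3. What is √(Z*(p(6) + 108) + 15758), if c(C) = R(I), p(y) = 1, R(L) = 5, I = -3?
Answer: √17393 ≈ 131.88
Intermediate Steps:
c(C) = 5
Z = 15 (Z = 5*3 = 15)
√(Z*(p(6) + 108) + 15758) = √(15*(1 + 108) + 15758) = √(15*109 + 15758) = √(1635 + 15758) = √17393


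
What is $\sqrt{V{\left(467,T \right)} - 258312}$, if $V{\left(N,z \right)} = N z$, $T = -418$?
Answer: $i \sqrt{453518} \approx 673.44 i$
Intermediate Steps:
$\sqrt{V{\left(467,T \right)} - 258312} = \sqrt{467 \left(-418\right) - 258312} = \sqrt{-195206 - 258312} = \sqrt{-453518} = i \sqrt{453518}$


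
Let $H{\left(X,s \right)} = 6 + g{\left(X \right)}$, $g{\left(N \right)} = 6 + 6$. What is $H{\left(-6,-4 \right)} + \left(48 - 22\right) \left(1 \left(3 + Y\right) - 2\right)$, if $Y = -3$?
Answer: $-34$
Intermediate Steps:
$g{\left(N \right)} = 12$
$H{\left(X,s \right)} = 18$ ($H{\left(X,s \right)} = 6 + 12 = 18$)
$H{\left(-6,-4 \right)} + \left(48 - 22\right) \left(1 \left(3 + Y\right) - 2\right) = 18 + \left(48 - 22\right) \left(1 \left(3 - 3\right) - 2\right) = 18 + \left(48 - 22\right) \left(1 \cdot 0 - 2\right) = 18 + 26 \left(0 - 2\right) = 18 + 26 \left(-2\right) = 18 - 52 = -34$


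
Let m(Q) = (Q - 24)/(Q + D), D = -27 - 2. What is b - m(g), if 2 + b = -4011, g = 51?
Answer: -88313/22 ≈ -4014.2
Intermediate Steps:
D = -29
b = -4013 (b = -2 - 4011 = -4013)
m(Q) = (-24 + Q)/(-29 + Q) (m(Q) = (Q - 24)/(Q - 29) = (-24 + Q)/(-29 + Q))
b - m(g) = -4013 - (-24 + 51)/(-29 + 51) = -4013 - 27/22 = -88313/22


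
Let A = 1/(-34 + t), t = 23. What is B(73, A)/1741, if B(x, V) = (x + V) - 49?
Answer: 263/19151 ≈ 0.013733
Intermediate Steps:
A = -1/11 (A = 1/(-34 + 23) = 1/(-11) = -1/11 ≈ -0.090909)
B(x, V) = -49 + V + x (B(x, V) = (V + x) - 49 = -49 + V + x)
B(73, A)/1741 = (-49 - 1/11 + 73)/1741 = (263/11)*(1/1741) = 263/19151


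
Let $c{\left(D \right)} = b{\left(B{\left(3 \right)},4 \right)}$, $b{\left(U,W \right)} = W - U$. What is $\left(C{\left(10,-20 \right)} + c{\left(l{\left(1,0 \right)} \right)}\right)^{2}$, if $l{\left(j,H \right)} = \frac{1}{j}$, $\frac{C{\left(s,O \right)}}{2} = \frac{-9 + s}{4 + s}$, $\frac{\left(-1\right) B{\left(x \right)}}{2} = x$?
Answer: $\frac{5041}{49} \approx 102.88$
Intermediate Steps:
$B{\left(x \right)} = - 2 x$
$C{\left(s,O \right)} = \frac{2 \left(-9 + s\right)}{4 + s}$ ($C{\left(s,O \right)} = 2 \frac{-9 + s}{4 + s} = \frac{2 \left(-9 + s\right)}{4 + s}$)
$c{\left(D \right)} = 10$ ($c{\left(D \right)} = 4 - \left(-2\right) 3 = 4 - -6 = 4 + 6 = 10$)
$\left(C{\left(10,-20 \right)} + c{\left(l{\left(1,0 \right)} \right)}\right)^{2} = \left(\frac{2 \left(-9 + 10\right)}{4 + 10} + 10\right)^{2} = \left(2 \cdot \frac{1}{14} \cdot 1 + 10\right)^{2} = \left(\frac{1}{7} + 10\right)^{2} = \left(\frac{71}{7}\right)^{2} = \frac{5041}{49}$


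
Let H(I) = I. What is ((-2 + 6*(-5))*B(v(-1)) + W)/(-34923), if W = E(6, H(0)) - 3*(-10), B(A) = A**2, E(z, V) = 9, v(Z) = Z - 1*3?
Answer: 473/34923 ≈ 0.013544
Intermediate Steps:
v(Z) = -3 + Z (v(Z) = Z - 3 = -3 + Z)
W = 39 (W = 9 - 3*(-10) = 9 + 30 = 39)
((-2 + 6*(-5))*B(v(-1)) + W)/(-34923) = ((-2 + 6*(-5))*(-3 - 1)**2 + 39)/(-34923) = ((-2 - 30)*(-4)**2 + 39)*(-1/34923) = (-32*16 + 39)*(-1/34923) = (-512 + 39)*(-1/34923) = -473*(-1/34923) = 473/34923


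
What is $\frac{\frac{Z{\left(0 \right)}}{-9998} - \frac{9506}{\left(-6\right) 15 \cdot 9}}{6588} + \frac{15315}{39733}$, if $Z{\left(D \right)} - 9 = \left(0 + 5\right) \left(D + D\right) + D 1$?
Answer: $\frac{410431902833117}{1059920039786760} \approx 0.38723$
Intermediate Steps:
$Z{\left(D \right)} = 9 + 11 D$ ($Z{\left(D \right)} = 9 + \left(\left(0 + 5\right) \left(D + D\right) + D 1\right) = 9 + \left(5 \cdot 2 D + D\right) = 9 + \left(10 D + D\right) = 9 + 11 D$)
$\frac{\frac{Z{\left(0 \right)}}{-9998} - \frac{9506}{\left(-6\right) 15 \cdot 9}}{6588} + \frac{15315}{39733} = \frac{\frac{9 + 11 \cdot 0}{-9998} - \frac{9506}{\left(-6\right) 15 \cdot 9}}{6588} + \frac{15315}{39733} = \left(\left(9 + 0\right) \left(- \frac{1}{9998}\right) - \frac{9506}{\left(-90\right) 9}\right) \frac{1}{6588} + 15315 \cdot \frac{1}{39733} = \left(9 \left(- \frac{1}{9998}\right) - \frac{9506}{-810}\right) \frac{1}{6588} + \frac{15315}{39733} = \left(- \frac{9}{9998} - - \frac{4753}{405}\right) \frac{1}{6588} + \frac{15315}{39733} = \left(- \frac{9}{9998} + \frac{4753}{405}\right) \frac{1}{6588} + \frac{15315}{39733} = \frac{47516849}{4049190} \cdot \frac{1}{6588} + \frac{15315}{39733} = \frac{47516849}{26676063720} + \frac{15315}{39733} = \frac{410431902833117}{1059920039786760}$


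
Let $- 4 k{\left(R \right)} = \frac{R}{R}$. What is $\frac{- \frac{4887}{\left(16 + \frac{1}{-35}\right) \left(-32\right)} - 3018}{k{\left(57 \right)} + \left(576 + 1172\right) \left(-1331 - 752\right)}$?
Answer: $\frac{17938313}{21710571688} \approx 0.00082625$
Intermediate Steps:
$k{\left(R \right)} = - \frac{1}{4}$ ($k{\left(R \right)} = - \frac{R \frac{1}{R}}{4} = \left(- \frac{1}{4}\right) 1 = - \frac{1}{4}$)
$\frac{- \frac{4887}{\left(16 + \frac{1}{-35}\right) \left(-32\right)} - 3018}{k{\left(57 \right)} + \left(576 + 1172\right) \left(-1331 - 752\right)} = \frac{- \frac{4887}{\left(16 + \frac{1}{-35}\right) \left(-32\right)} - 3018}{- \frac{1}{4} + \left(576 + 1172\right) \left(-1331 - 752\right)} = \frac{- \frac{4887}{\left(16 - \frac{1}{35}\right) \left(-32\right)} - 3018}{- \frac{1}{4} + 1748 \left(-2083\right)} = \frac{- \frac{4887}{\frac{559}{35} \left(-32\right)} - 3018}{- \frac{1}{4} - 3641084} = \frac{- \frac{4887}{- \frac{17888}{35}} - 3018}{- \frac{14564337}{4}} = \left(\left(-4887\right) \left(- \frac{35}{17888}\right) - 3018\right) \left(- \frac{4}{14564337}\right) = \left(\frac{171045}{17888} - 3018\right) \left(- \frac{4}{14564337}\right) = \left(- \frac{53814939}{17888}\right) \left(- \frac{4}{14564337}\right) = \frac{17938313}{21710571688}$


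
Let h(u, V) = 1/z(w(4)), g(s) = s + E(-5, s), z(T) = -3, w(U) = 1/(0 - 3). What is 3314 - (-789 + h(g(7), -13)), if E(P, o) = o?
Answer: 12310/3 ≈ 4103.3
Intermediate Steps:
w(U) = -⅓ (w(U) = 1/(-3) = -⅓)
g(s) = 2*s (g(s) = s + s = 2*s)
h(u, V) = -⅓ (h(u, V) = 1/(-3) = -⅓)
3314 - (-789 + h(g(7), -13)) = 3314 - (-789 - ⅓) = 3314 - 1*(-2368/3) = 3314 + 2368/3 = 12310/3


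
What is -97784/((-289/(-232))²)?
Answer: -309595648/4913 ≈ -63016.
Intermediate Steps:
-97784/((-289/(-232))²) = -97784/((-289*(-1/232))²) = -97784/((289/232)²) = -97784/83521/53824 = -97784*53824/83521 = -309595648/4913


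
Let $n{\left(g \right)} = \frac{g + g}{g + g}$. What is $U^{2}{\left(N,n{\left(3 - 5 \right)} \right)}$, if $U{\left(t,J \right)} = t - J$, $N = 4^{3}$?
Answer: $3969$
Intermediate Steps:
$n{\left(g \right)} = 1$ ($n{\left(g \right)} = \frac{2 g}{2 g} = 2 g \frac{1}{2 g} = 1$)
$N = 64$
$U^{2}{\left(N,n{\left(3 - 5 \right)} \right)} = \left(64 - 1\right)^{2} = 63^{2} = 3969$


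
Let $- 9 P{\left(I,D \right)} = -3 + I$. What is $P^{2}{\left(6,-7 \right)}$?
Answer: $\frac{1}{9} \approx 0.11111$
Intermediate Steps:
$P{\left(I,D \right)} = \frac{1}{3} - \frac{I}{9}$ ($P{\left(I,D \right)} = - \frac{-3 + I}{9} = \frac{1}{3} - \frac{I}{9}$)
$P^{2}{\left(6,-7 \right)} = \left(\frac{1}{3} - \frac{2}{3}\right)^{2} = \left(- \frac{1}{3}\right)^{2} = \frac{1}{9}$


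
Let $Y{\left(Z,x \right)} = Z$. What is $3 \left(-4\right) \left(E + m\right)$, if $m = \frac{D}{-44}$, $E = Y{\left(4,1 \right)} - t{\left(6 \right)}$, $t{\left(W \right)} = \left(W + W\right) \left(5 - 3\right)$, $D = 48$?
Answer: $\frac{2784}{11} \approx 253.09$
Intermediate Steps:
$t{\left(W \right)} = 4 W$ ($t{\left(W \right)} = 2 W 2 = 4 W$)
$E = -20$ ($E = 4 - 4 \cdot 6 = 4 - 24 = -20$)
$m = - \frac{12}{11}$ ($m = \frac{48}{-44} = 48 \left(- \frac{1}{44}\right) = - \frac{12}{11} \approx -1.0909$)
$3 \left(-4\right) \left(E + m\right) = 3 \left(-4\right) \left(-20 - \frac{12}{11}\right) = \left(-12\right) \left(- \frac{232}{11}\right) = \frac{2784}{11}$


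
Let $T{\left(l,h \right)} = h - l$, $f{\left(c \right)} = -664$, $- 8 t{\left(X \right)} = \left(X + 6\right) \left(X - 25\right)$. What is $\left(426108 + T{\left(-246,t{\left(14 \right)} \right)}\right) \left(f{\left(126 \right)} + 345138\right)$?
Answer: $146877340831$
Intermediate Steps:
$t{\left(X \right)} = - \frac{\left(-25 + X\right) \left(6 + X\right)}{8}$ ($t{\left(X \right)} = - \frac{\left(X + 6\right) \left(X - 25\right)}{8} = - \frac{\left(6 + X\right) \left(-25 + X\right)}{8} = - \frac{\left(-25 + X\right) \left(6 + X\right)}{8}$)
$\left(426108 + T{\left(-246,t{\left(14 \right)} \right)}\right) \left(f{\left(126 \right)} + 345138\right) = \left(426108 + \left(\left(\frac{75}{4} - \frac{14^{2}}{8} + \frac{19}{8} \cdot 14\right) - -246\right)\right) \left(-664 + 345138\right) = \left(426108 + \left(\left(\frac{75}{4} - \frac{49}{2} + \frac{133}{4}\right) + 246\right)\right) 344474 = \left(426108 + \left(\frac{55}{2} + 246\right)\right) 344474 = \left(426108 + \frac{547}{2}\right) 344474 = \frac{852763}{2} \cdot 344474 = 146877340831$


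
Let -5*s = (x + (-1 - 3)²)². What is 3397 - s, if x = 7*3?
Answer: 18354/5 ≈ 3670.8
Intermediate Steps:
x = 21
s = -1369/5 (s = -(21 + (-1 - 3)²)²/5 = -(21 + (-4)²)²/5 = -(21 + 16)²/5 = -⅕*37² = -⅕*1369 = -1369/5 ≈ -273.80)
3397 - s = 3397 - 1*(-1369/5) = 3397 + 1369/5 = 18354/5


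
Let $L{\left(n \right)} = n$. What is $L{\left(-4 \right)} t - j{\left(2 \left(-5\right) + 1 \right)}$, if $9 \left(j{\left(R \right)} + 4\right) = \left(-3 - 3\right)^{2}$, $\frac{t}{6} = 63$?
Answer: $-1512$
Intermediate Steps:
$t = 378$ ($t = 6 \cdot 63 = 378$)
$j{\left(R \right)} = 0$ ($j{\left(R \right)} = -4 + \frac{\left(-3 - 3\right)^{2}}{9} = -4 + \frac{\left(-6\right)^{2}}{9} = -4 + \frac{1}{9} \cdot 36 = -4 + 4 = 0$)
$L{\left(-4 \right)} t - j{\left(2 \left(-5\right) + 1 \right)} = \left(-4\right) 378 - 0 = -1512 + 0 = -1512$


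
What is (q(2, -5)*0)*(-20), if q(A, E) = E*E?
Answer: 0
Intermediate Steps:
q(A, E) = E²
(q(2, -5)*0)*(-20) = ((-5)²*0)*(-20) = (25*0)*(-20) = 0*(-20) = 0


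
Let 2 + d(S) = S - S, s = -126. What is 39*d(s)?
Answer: -78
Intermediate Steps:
d(S) = -2 (d(S) = -2 + (S - S) = -2 + 0 = -2)
39*d(s) = 39*(-2) = -78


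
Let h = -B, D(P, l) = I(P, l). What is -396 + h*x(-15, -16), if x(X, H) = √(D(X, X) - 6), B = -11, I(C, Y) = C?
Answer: -396 + 11*I*√21 ≈ -396.0 + 50.408*I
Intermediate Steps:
D(P, l) = P
x(X, H) = √(-6 + X) (x(X, H) = √(X - 6) = √(-6 + X))
h = 11 (h = -1*(-11) = 11)
-396 + h*x(-15, -16) = -396 + 11*√(-6 - 15) = -396 + 11*√(-21) = -396 + 11*(I*√21) = -396 + 11*I*√21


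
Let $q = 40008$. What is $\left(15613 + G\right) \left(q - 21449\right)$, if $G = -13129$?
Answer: $46100556$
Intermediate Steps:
$\left(15613 + G\right) \left(q - 21449\right) = \left(15613 - 13129\right) \left(40008 - 21449\right) = 2484 \cdot 18559 = 46100556$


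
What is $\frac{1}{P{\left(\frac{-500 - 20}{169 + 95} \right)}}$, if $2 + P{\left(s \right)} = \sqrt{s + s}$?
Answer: $- \frac{33}{131} - \frac{i \sqrt{4290}}{262} \approx -0.25191 - 0.24999 i$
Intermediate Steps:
$P{\left(s \right)} = -2 + \sqrt{2} \sqrt{s}$ ($P{\left(s \right)} = -2 + \sqrt{s + s} = -2 + \sqrt{2 s} = -2 + \sqrt{2} \sqrt{s}$)
$\frac{1}{P{\left(\frac{-500 - 20}{169 + 95} \right)}} = \frac{1}{-2 + \sqrt{2} \sqrt{\frac{-500 - 20}{169 + 95}}} = \frac{1}{-2 + \sqrt{2} \sqrt{- \frac{520}{264}}} = \frac{1}{-2 + \sqrt{2} \sqrt{\left(-520\right) \frac{1}{264}}} = \frac{1}{-2 + \sqrt{2} \sqrt{- \frac{65}{33}}} = \frac{1}{-2 + \sqrt{2} \frac{i \sqrt{2145}}{33}} = \frac{1}{-2 + \frac{i \sqrt{4290}}{33}}$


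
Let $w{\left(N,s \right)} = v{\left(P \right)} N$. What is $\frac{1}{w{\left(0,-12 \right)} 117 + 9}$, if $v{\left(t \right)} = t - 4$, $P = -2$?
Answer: $\frac{1}{9} \approx 0.11111$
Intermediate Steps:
$v{\left(t \right)} = -4 + t$
$w{\left(N,s \right)} = - 6 N$ ($w{\left(N,s \right)} = \left(-4 - 2\right) N = - 6 N$)
$\frac{1}{w{\left(0,-12 \right)} 117 + 9} = \frac{1}{\left(-6\right) 0 \cdot 117 + 9} = \frac{1}{0 \cdot 117 + 9} = \frac{1}{0 + 9} = \frac{1}{9}$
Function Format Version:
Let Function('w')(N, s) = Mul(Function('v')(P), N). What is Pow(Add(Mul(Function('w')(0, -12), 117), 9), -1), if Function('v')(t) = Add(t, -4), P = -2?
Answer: Rational(1, 9) ≈ 0.11111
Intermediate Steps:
Function('v')(t) = Add(-4, t)
Function('w')(N, s) = Mul(-6, N) (Function('w')(N, s) = Mul(Add(-4, -2), N) = Mul(-6, N))
Pow(Add(Mul(Function('w')(0, -12), 117), 9), -1) = Pow(Add(Mul(Mul(-6, 0), 117), 9), -1) = Pow(Add(Mul(0, 117), 9), -1) = Pow(Add(0, 9), -1) = Pow(9, -1) = Rational(1, 9)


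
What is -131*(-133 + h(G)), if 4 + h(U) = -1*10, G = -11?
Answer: 19257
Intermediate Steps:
h(U) = -14 (h(U) = -4 - 1*10 = -4 - 10 = -14)
-131*(-133 + h(G)) = -131*(-133 - 14) = -131*(-147) = 19257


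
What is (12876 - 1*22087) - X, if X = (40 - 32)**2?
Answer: -9275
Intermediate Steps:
X = 64 (X = 8**2 = 64)
(12876 - 1*22087) - X = (12876 - 1*22087) - 1*64 = (12876 - 22087) - 64 = -9211 - 64 = -9275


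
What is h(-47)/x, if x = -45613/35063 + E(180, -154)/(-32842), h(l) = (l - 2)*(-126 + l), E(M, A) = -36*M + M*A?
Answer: -4880798246471/149433773 ≈ -32662.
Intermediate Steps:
E(M, A) = -36*M + A*M
h(l) = (-126 + l)*(-2 + l) (h(l) = (-2 + l)*(-126 + l) = (-126 + l)*(-2 + l))
x = -149433773/575769523 (x = -45613/35063 + (180*(-36 - 154))/(-32842) = -45613*1/35063 + (180*(-190))*(-1/32842) = -45613/35063 - 34200*(-1/32842) = -45613/35063 + 17100/16421 = -149433773/575769523 ≈ -0.25954)
h(-47)/x = (252 + (-47)**2 - 128*(-47))/(-149433773/575769523) = (252 + 2209 + 6016)*(-575769523/149433773) = 8477*(-575769523/149433773) = -4880798246471/149433773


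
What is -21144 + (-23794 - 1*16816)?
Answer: -61754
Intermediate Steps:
-21144 + (-23794 - 1*16816) = -21144 + (-23794 - 16816) = -21144 - 40610 = -61754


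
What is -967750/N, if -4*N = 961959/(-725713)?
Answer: -2809235023000/961959 ≈ -2.9203e+6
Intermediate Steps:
N = 961959/2902852 (N = -961959/(4*(-725713)) = -961959*(-1)/(4*725713) = -1/4*(-961959/725713) = 961959/2902852 ≈ 0.33138)
-967750/N = -967750/961959/2902852 = -967750*2902852/961959 = -2809235023000/961959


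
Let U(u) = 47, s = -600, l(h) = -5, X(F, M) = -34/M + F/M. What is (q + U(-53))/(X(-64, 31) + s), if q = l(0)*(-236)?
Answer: -38037/18698 ≈ -2.0343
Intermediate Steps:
q = 1180 (q = -5*(-236) = 1180)
(q + U(-53))/(X(-64, 31) + s) = (1180 + 47)/((-34 - 64)/31 - 600) = 1227/((1/31)*(-98) - 600) = 1227/(-98/31 - 600) = 1227/(-18698/31) = 1227*(-31/18698) = -38037/18698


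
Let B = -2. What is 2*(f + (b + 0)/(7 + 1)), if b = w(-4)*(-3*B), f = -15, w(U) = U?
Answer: -36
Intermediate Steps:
b = -24 (b = -(-12)*(-2) = -4*6 = -24)
2*(f + (b + 0)/(7 + 1)) = 2*(-15 + (-24 + 0)/(7 + 1)) = 2*(-15 - 24/8) = 2*(-15 - 24*⅛) = 2*(-15 - 3) = 2*(-18) = -36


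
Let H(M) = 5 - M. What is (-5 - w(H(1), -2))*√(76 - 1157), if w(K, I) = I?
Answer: -3*I*√1081 ≈ -98.636*I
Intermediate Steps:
(-5 - w(H(1), -2))*√(76 - 1157) = (-5 - 1*(-2))*√(76 - 1157) = (-5 + 2)*√(-1081) = -3*I*√1081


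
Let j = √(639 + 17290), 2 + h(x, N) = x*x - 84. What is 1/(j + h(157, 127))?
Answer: 24563/603323040 - √17929/603323040 ≈ 4.0491e-5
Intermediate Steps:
h(x, N) = -86 + x² (h(x, N) = -2 + (x*x - 84) = -2 + (x² - 84) = -2 + (-84 + x²) = -86 + x²)
j = √17929 ≈ 133.90
1/(j + h(157, 127)) = 1/(√17929 + (-86 + 157²)) = 1/(√17929 + (-86 + 24649)) = 1/(√17929 + 24563) = 1/(24563 + √17929)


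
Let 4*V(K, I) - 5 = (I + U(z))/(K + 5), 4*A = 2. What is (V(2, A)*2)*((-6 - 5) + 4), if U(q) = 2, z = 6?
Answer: -75/4 ≈ -18.750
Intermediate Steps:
A = ½ (A = (¼)*2 = ½ ≈ 0.50000)
V(K, I) = 5/4 + (2 + I)/(4*(5 + K)) (V(K, I) = 5/4 + ((I + 2)/(K + 5))/4 = 5/4 + ((2 + I)/(5 + K))/4 = 5/4 + (2 + I)/(4*(5 + K)))
(V(2, A)*2)*((-6 - 5) + 4) = (((27 + ½ + 5*2)/(4*(5 + 2)))*2)*((-6 - 5) + 4) = (((¼)*(27 + ½ + 10)/7)*2)*(-11 + 4) = (((¼)*(⅐)*(75/2))*2)*(-7) = ((75/56)*2)*(-7) = (75/28)*(-7) = -75/4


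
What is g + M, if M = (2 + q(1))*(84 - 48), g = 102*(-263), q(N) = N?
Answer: -26718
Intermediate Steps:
g = -26826
M = 108 (M = (2 + 1)*(84 - 48) = 3*36 = 108)
g + M = -26826 + 108 = -26718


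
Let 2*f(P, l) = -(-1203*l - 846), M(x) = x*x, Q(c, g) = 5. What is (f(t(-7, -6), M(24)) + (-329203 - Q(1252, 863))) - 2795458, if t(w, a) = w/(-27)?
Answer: -2777779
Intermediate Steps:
t(w, a) = -w/27 (t(w, a) = w*(-1/27) = -w/27)
M(x) = x**2
f(P, l) = 423 + 1203*l/2 (f(P, l) = (-(-1203*l - 846))/2 = (-(-846 - 1203*l))/2 = (846 + 1203*l)/2 = 423 + 1203*l/2)
(f(t(-7, -6), M(24)) + (-329203 - Q(1252, 863))) - 2795458 = ((423 + (1203/2)*24**2) + (-329203 - 1*5)) - 2795458 = ((423 + (1203/2)*576) + (-329203 - 5)) - 2795458 = ((423 + 346464) - 329208) - 2795458 = (346887 - 329208) - 2795458 = 17679 - 2795458 = -2777779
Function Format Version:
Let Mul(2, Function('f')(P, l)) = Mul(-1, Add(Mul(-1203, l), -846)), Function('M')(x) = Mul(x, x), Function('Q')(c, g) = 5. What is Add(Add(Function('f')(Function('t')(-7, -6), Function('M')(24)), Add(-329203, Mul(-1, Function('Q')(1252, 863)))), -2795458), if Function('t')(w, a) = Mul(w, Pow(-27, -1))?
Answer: -2777779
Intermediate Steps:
Function('t')(w, a) = Mul(Rational(-1, 27), w) (Function('t')(w, a) = Mul(w, Rational(-1, 27)) = Mul(Rational(-1, 27), w))
Function('M')(x) = Pow(x, 2)
Function('f')(P, l) = Add(423, Mul(Rational(1203, 2), l)) (Function('f')(P, l) = Mul(Rational(1, 2), Mul(-1, Add(Mul(-1203, l), -846))) = Mul(Rational(1, 2), Mul(-1, Add(-846, Mul(-1203, l)))) = Mul(Rational(1, 2), Add(846, Mul(1203, l))) = Add(423, Mul(Rational(1203, 2), l)))
Add(Add(Function('f')(Function('t')(-7, -6), Function('M')(24)), Add(-329203, Mul(-1, Function('Q')(1252, 863)))), -2795458) = Add(Add(Add(423, Mul(Rational(1203, 2), Pow(24, 2))), Add(-329203, Mul(-1, 5))), -2795458) = Add(Add(Add(423, Mul(Rational(1203, 2), 576)), Add(-329203, -5)), -2795458) = Add(Add(Add(423, 346464), -329208), -2795458) = Add(Add(346887, -329208), -2795458) = Add(17679, -2795458) = -2777779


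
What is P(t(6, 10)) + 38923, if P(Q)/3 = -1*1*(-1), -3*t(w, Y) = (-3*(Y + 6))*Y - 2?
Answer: 38926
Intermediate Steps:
t(w, Y) = ⅔ - Y*(-18 - 3*Y)/3 (t(w, Y) = -((-3*(Y + 6))*Y - 2)/3 = -((-3*(6 + Y))*Y - 2)/3 = -((-18 - 3*Y)*Y - 2)/3 = -(Y*(-18 - 3*Y) - 2)/3 = -(-2 + Y*(-18 - 3*Y))/3 = ⅔ - Y*(-18 - 3*Y)/3)
P(Q) = 3 (P(Q) = 3*(-1*1*(-1)) = 3*(-1*(-1)) = 3*1 = 3)
P(t(6, 10)) + 38923 = 3 + 38923 = 38926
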